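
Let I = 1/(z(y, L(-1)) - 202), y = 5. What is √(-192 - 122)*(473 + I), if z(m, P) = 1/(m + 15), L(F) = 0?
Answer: 1910427*I*√314/4039 ≈ 8381.5*I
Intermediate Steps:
z(m, P) = 1/(15 + m)
I = -20/4039 (I = 1/(1/(15 + 5) - 202) = 1/(1/20 - 202) = 1/(-4039/20) = -20/4039 ≈ -0.0049517)
√(-192 - 122)*(473 + I) = √(-192 - 122)*(473 - 20/4039) = √(-314)*(1910427/4039) = (I*√314)*(1910427/4039) = 1910427*I*√314/4039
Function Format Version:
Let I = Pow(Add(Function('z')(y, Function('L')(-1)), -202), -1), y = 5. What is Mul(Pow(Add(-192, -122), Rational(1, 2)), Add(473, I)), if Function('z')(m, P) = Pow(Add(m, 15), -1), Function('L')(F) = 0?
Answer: Mul(Rational(1910427, 4039), I, Pow(314, Rational(1, 2))) ≈ Mul(8381.5, I)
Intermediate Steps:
Function('z')(m, P) = Pow(Add(15, m), -1)
I = Rational(-20, 4039) (I = Pow(Add(Pow(Add(15, 5), -1), -202), -1) = Pow(Add(Pow(20, -1), -202), -1) = Pow(Add(Rational(1, 20), -202), -1) = Pow(Rational(-4039, 20), -1) = Rational(-20, 4039) ≈ -0.0049517)
Mul(Pow(Add(-192, -122), Rational(1, 2)), Add(473, I)) = Mul(Pow(Add(-192, -122), Rational(1, 2)), Add(473, Rational(-20, 4039))) = Mul(Pow(-314, Rational(1, 2)), Rational(1910427, 4039)) = Mul(Mul(I, Pow(314, Rational(1, 2))), Rational(1910427, 4039)) = Mul(Rational(1910427, 4039), I, Pow(314, Rational(1, 2)))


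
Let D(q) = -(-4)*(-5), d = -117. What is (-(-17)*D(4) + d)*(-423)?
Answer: 193311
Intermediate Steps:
D(q) = -20 (D(q) = -4*5 = -20)
(-(-17)*D(4) + d)*(-423) = (-(-17)*(-20) - 117)*(-423) = (-17*20 - 117)*(-423) = (-340 - 117)*(-423) = -457*(-423) = 193311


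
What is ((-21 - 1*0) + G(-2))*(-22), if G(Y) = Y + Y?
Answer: 550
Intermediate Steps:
G(Y) = 2*Y
((-21 - 1*0) + G(-2))*(-22) = ((-21 - 1*0) + 2*(-2))*(-22) = ((-21 + 0) - 4)*(-22) = (-21 - 4)*(-22) = -25*(-22) = 550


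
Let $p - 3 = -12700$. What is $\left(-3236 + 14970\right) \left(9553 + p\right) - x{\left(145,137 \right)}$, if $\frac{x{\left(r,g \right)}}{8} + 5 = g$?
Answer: $-36892752$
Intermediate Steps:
$p = -12697$ ($p = 3 - 12700 = -12697$)
$x{\left(r,g \right)} = -40 + 8 g$
$\left(-3236 + 14970\right) \left(9553 + p\right) - x{\left(145,137 \right)} = \left(-3236 + 14970\right) \left(9553 - 12697\right) - \left(-40 + 8 \cdot 137\right) = 11734 \left(-3144\right) - \left(-40 + 1096\right) = -36891696 - 1056 = -36892752$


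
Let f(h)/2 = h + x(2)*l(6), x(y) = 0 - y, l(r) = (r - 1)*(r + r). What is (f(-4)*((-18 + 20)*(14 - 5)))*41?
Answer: -183024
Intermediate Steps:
l(r) = 2*r*(-1 + r) (l(r) = (-1 + r)*(2*r) = 2*r*(-1 + r))
x(y) = -y
f(h) = -240 + 2*h (f(h) = 2*(h + (-1*2)*(2*6*(-1 + 6))) = 2*(h - 4*6*5) = 2*(h - 2*60) = 2*(h - 120) = 2*(-120 + h) = -240 + 2*h)
(f(-4)*((-18 + 20)*(14 - 5)))*41 = ((-240 + 2*(-4))*((-18 + 20)*(14 - 5)))*41 = ((-240 - 8)*(2*9))*41 = -248*18*41 = -4464*41 = -183024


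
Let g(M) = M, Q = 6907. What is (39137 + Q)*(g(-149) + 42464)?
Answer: 1948351860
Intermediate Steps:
(39137 + Q)*(g(-149) + 42464) = (39137 + 6907)*(-149 + 42464) = 46044*42315 = 1948351860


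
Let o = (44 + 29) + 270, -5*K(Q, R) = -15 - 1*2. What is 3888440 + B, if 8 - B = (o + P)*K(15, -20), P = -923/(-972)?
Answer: 18892173857/4860 ≈ 3.8873e+6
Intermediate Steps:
K(Q, R) = 17/5 (K(Q, R) = -(-15 - 1*2)/5 = -(-15 - 2)/5 = -⅕*(-17) = 17/5)
P = 923/972 (P = -923*(-1/972) = 923/972 ≈ 0.94959)
o = 343 (o = 73 + 270 = 343)
B = -5644543/4860 (B = 8 - (343 + 923/972)*17/5 = 8 - 334319*17/(972*5) = 8 - 1*5683423/4860 = 8 - 5683423/4860 = -5644543/4860 ≈ -1161.4)
3888440 + B = 3888440 - 5644543/4860 = 18892173857/4860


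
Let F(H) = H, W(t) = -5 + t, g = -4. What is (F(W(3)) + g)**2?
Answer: 36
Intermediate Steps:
(F(W(3)) + g)**2 = ((-5 + 3) - 4)**2 = (-2 - 4)**2 = (-6)**2 = 36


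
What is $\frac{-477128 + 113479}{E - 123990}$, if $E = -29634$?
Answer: $\frac{363649}{153624} \approx 2.3671$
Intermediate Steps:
$\frac{-477128 + 113479}{E - 123990} = \frac{-477128 + 113479}{-29634 - 123990} = - \frac{363649}{-153624} = \left(-363649\right) \left(- \frac{1}{153624}\right) = \frac{363649}{153624}$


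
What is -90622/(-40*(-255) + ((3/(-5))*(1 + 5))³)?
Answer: -5663875/634584 ≈ -8.9253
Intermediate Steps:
-90622/(-40*(-255) + ((3/(-5))*(1 + 5))³) = -90622/(10200 + ((3*(-⅕))*6)³) = -90622/(10200 + (-⅗*6)³) = -90622/(10200 + (-18/5)³) = -90622/(10200 - 5832/125) = -90622/1269168/125 = -90622*125/1269168 = -5663875/634584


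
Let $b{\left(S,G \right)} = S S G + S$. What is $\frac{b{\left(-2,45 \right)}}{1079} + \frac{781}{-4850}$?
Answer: $\frac{20601}{5233150} \approx 0.0039366$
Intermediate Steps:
$b{\left(S,G \right)} = S + G S^{2}$ ($b{\left(S,G \right)} = S^{2} G + S = G S^{2} + S = S + G S^{2}$)
$\frac{b{\left(-2,45 \right)}}{1079} + \frac{781}{-4850} = \frac{\left(-2\right) \left(1 + 45 \left(-2\right)\right)}{1079} + \frac{781}{-4850} = - 2 \left(1 - 90\right) \frac{1}{1079} + 781 \left(- \frac{1}{4850}\right) = \left(-2\right) \left(-89\right) \frac{1}{1079} - \frac{781}{4850} = 178 \cdot \frac{1}{1079} - \frac{781}{4850} = \frac{178}{1079} - \frac{781}{4850} = \frac{20601}{5233150}$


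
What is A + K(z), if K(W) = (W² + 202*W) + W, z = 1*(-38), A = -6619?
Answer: -12889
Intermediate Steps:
z = -38
K(W) = W² + 203*W
A + K(z) = -6619 - 38*(203 - 38) = -6619 - 38*165 = -6619 - 6270 = -12889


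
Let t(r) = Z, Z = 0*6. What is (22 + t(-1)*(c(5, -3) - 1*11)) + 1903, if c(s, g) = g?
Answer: 1925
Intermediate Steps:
Z = 0
t(r) = 0
(22 + t(-1)*(c(5, -3) - 1*11)) + 1903 = (22 + 0*(-3 - 1*11)) + 1903 = (22 + 0*(-3 - 11)) + 1903 = (22 + 0*(-14)) + 1903 = (22 + 0) + 1903 = 22 + 1903 = 1925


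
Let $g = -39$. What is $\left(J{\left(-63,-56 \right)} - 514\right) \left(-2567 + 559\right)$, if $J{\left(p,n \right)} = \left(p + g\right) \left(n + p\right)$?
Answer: $-23340992$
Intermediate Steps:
$J{\left(p,n \right)} = \left(-39 + p\right) \left(n + p\right)$ ($J{\left(p,n \right)} = \left(p - 39\right) \left(n + p\right) = \left(-39 + p\right) \left(n + p\right)$)
$\left(J{\left(-63,-56 \right)} - 514\right) \left(-2567 + 559\right) = \left(\left(\left(-63\right)^{2} - -2184 - -2457 - -3528\right) - 514\right) \left(-2567 + 559\right) = \left(\left(3969 + 2184 + 2457 + 3528\right) - 514\right) \left(-2008\right) = \left(12138 - 514\right) \left(-2008\right) = 11624 \left(-2008\right) = -23340992$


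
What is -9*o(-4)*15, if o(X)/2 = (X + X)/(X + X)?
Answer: -270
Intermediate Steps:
o(X) = 2 (o(X) = 2*((X + X)/(X + X)) = 2*((2*X)/((2*X))) = 2*((2*X)*(1/(2*X))) = 2*1 = 2)
-9*o(-4)*15 = -9*2*15 = -18*15 = -270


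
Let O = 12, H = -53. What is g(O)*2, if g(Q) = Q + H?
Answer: -82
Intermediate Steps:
g(Q) = -53 + Q (g(Q) = Q - 53 = -53 + Q)
g(O)*2 = (-53 + 12)*2 = -41*2 = -82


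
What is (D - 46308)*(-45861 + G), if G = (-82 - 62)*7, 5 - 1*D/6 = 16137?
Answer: 6706953900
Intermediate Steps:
D = -96792 (D = 30 - 6*16137 = 30 - 96822 = -96792)
G = -1008 (G = -144*7 = -1008)
(D - 46308)*(-45861 + G) = (-96792 - 46308)*(-45861 - 1008) = -143100*(-46869) = 6706953900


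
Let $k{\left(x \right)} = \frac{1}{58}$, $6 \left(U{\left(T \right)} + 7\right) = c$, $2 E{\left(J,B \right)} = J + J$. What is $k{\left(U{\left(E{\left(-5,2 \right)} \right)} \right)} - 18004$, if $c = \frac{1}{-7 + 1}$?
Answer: $- \frac{1044231}{58} \approx -18004.0$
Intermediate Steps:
$c = - \frac{1}{6}$ ($c = \frac{1}{-6} = - \frac{1}{6} \approx -0.16667$)
$E{\left(J,B \right)} = J$ ($E{\left(J,B \right)} = \frac{J + J}{2} = \frac{2 J}{2} = J$)
$U{\left(T \right)} = - \frac{253}{36}$ ($U{\left(T \right)} = -7 + \frac{1}{6} \left(- \frac{1}{6}\right) = -7 - \frac{1}{36} = - \frac{253}{36}$)
$k{\left(x \right)} = \frac{1}{58}$
$k{\left(U{\left(E{\left(-5,2 \right)} \right)} \right)} - 18004 = \frac{1}{58} - 18004 = - \frac{1044231}{58}$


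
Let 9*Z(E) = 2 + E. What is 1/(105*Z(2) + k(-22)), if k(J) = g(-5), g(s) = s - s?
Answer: 3/140 ≈ 0.021429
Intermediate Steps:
Z(E) = 2/9 + E/9 (Z(E) = (2 + E)/9 = 2/9 + E/9)
g(s) = 0
k(J) = 0
1/(105*Z(2) + k(-22)) = 1/(105*(2/9 + (1/9)*2) + 0) = 1/(105*(2/9 + 2/9) + 0) = 1/(105*(4/9) + 0) = 1/(140/3 + 0) = 1/(140/3) = 3/140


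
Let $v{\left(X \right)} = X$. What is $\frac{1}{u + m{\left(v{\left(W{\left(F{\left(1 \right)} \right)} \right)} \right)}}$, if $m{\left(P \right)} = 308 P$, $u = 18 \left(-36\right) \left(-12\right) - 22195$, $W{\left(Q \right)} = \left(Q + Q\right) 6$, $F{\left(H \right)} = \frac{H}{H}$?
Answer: $- \frac{1}{10723} \approx -9.3258 \cdot 10^{-5}$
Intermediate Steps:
$F{\left(H \right)} = 1$
$W{\left(Q \right)} = 12 Q$ ($W{\left(Q \right)} = 2 Q 6 = 12 Q$)
$u = -14419$ ($u = \left(-648\right) \left(-12\right) - 22195 = 7776 - 22195 = -14419$)
$\frac{1}{u + m{\left(v{\left(W{\left(F{\left(1 \right)} \right)} \right)} \right)}} = \frac{1}{-14419 + 308 \cdot 12 \cdot 1} = \frac{1}{-14419 + 308 \cdot 12} = \frac{1}{-14419 + 3696} = \frac{1}{-10723} = - \frac{1}{10723}$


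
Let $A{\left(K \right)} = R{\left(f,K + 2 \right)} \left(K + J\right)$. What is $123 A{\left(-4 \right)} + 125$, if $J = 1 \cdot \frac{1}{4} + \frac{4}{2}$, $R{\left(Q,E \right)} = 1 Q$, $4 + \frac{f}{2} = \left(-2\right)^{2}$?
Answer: $125$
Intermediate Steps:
$f = 0$ ($f = -8 + 2 \left(-2\right)^{2} = -8 + 2 \cdot 4 = -8 + 8 = 0$)
$R{\left(Q,E \right)} = Q$
$J = \frac{9}{4}$ ($J = 1 \cdot \frac{1}{4} + 4 \cdot \frac{1}{2} = \frac{1}{4} + 2 = \frac{9}{4} \approx 2.25$)
$A{\left(K \right)} = 0$ ($A{\left(K \right)} = 0 \left(K + \frac{9}{4}\right) = 0 \left(\frac{9}{4} + K\right) = 0$)
$123 A{\left(-4 \right)} + 125 = 123 \cdot 0 + 125 = 0 + 125 = 125$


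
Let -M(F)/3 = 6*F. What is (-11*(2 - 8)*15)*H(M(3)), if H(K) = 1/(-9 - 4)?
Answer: -990/13 ≈ -76.154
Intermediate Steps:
M(F) = -18*F
H(K) = -1/13 (H(K) = 1/(-13) = -1/13)
(-11*(2 - 8)*15)*H(M(3)) = (-11*(2 - 8)*15)*(-1/13) = (-11*(-6)*15)*(-1/13) = (66*15)*(-1/13) = 990*(-1/13) = -990/13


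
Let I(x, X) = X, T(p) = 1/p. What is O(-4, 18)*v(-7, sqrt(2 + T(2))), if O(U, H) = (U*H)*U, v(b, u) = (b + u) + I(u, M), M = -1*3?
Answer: -2880 + 144*sqrt(10) ≈ -2424.6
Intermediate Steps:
M = -3
v(b, u) = -3 + b + u (v(b, u) = (b + u) - 3 = -3 + b + u)
O(U, H) = H*U**2 (O(U, H) = (H*U)*U = H*U**2)
O(-4, 18)*v(-7, sqrt(2 + T(2))) = (18*(-4)**2)*(-3 - 7 + sqrt(2 + 1/2)) = (18*16)*(-3 - 7 + sqrt(2 + 1/2)) = 288*(-3 - 7 + sqrt(5/2)) = 288*(-3 - 7 + sqrt(10)/2) = 288*(-10 + sqrt(10)/2) = -2880 + 144*sqrt(10)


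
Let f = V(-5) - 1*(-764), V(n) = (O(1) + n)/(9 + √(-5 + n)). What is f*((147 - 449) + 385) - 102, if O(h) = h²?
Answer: 5758222/91 + 332*I*√10/91 ≈ 63277.0 + 11.537*I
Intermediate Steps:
V(n) = (1 + n)/(9 + √(-5 + n)) (V(n) = (1² + n)/(9 + √(-5 + n)) = (1 + n)/(9 + √(-5 + n)))
f = 764 - 4/(9 + I*√10) (f = (1 - 5)/(9 + √(-5 - 5)) - 1*(-764) = -4/(9 + √(-10)) + 764 = -4/(9 + I*√10) + 764 = 764 - 4/(9 + I*√10) ≈ 763.6 + 0.139*I)
f*((147 - 449) + 385) - 102 = (69488/91 + 4*I*√10/91)*((147 - 449) + 385) - 102 = (69488/91 + 4*I*√10/91)*(-302 + 385) - 102 = (69488/91 + 4*I*√10/91)*83 - 102 = (5767504/91 + 332*I*√10/91) - 102 = 5758222/91 + 332*I*√10/91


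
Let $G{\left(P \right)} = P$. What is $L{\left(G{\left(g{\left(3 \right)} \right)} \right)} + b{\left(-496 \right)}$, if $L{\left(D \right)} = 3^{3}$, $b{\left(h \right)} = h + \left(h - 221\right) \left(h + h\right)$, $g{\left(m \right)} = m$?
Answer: $710795$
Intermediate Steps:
$b{\left(h \right)} = h + 2 h \left(-221 + h\right)$ ($b{\left(h \right)} = h + \left(-221 + h\right) 2 h = h + 2 h \left(-221 + h\right)$)
$L{\left(D \right)} = 27$
$L{\left(G{\left(g{\left(3 \right)} \right)} \right)} + b{\left(-496 \right)} = 27 - 496 \left(-441 + 2 \left(-496\right)\right) = 27 - 496 \left(-441 - 992\right) = 27 - -710768 = 27 + 710768 = 710795$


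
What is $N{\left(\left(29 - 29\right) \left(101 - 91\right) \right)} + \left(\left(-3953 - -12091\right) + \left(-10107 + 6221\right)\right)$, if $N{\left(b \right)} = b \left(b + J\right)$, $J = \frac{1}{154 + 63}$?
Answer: $4252$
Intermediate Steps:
$J = \frac{1}{217} \approx 0.0046083$
$N{\left(b \right)} = b \left(\frac{1}{217} + b\right)$ ($N{\left(b \right)} = b \left(b + \frac{1}{217}\right) = b \left(\frac{1}{217} + b\right)$)
$N{\left(\left(29 - 29\right) \left(101 - 91\right) \right)} + \left(\left(-3953 - -12091\right) + \left(-10107 + 6221\right)\right) = \left(29 - 29\right) \left(101 - 91\right) \left(\frac{1}{217} + \left(29 - 29\right) \left(101 - 91\right)\right) + \left(\left(-3953 - -12091\right) + \left(-10107 + 6221\right)\right) = 0 \cdot 10 \left(\frac{1}{217} + 0 \cdot 10\right) + \left(\left(-3953 + 12091\right) - 3886\right) = 0 \left(\frac{1}{217} + 0\right) + \left(8138 - 3886\right) = 0 \cdot \frac{1}{217} + 4252 = 0 + 4252 = 4252$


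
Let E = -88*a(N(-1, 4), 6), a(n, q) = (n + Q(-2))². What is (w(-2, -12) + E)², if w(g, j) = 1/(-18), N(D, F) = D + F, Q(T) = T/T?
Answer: 642369025/324 ≈ 1.9826e+6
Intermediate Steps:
Q(T) = 1
a(n, q) = (1 + n)² (a(n, q) = (n + 1)² = (1 + n)²)
w(g, j) = -1/18
E = -1408 (E = -88*(1 + (-1 + 4))² = -88*(1 + 3)² = -88*4² = -88*16 = -1408)
(w(-2, -12) + E)² = (-1/18 - 1408)² = (-25345/18)² = 642369025/324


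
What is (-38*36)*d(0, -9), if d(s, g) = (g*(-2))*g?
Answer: 221616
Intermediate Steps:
d(s, g) = -2*g² (d(s, g) = (-2*g)*g = -2*g²)
(-38*36)*d(0, -9) = (-38*36)*(-2*(-9)²) = -(-2736)*81 = -1368*(-162) = 221616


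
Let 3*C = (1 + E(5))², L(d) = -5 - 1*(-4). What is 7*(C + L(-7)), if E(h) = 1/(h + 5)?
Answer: -1253/300 ≈ -4.1767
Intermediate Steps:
L(d) = -1 (L(d) = -5 + 4 = -1)
E(h) = 1/(5 + h)
C = 121/300 (C = (1 + 1/(5 + 5))²/3 = (1 + 1/10)²/3 = (1 + ⅒)²/3 = (11/10)²/3 = (⅓)*(121/100) = 121/300 ≈ 0.40333)
7*(C + L(-7)) = 7*(121/300 - 1) = 7*(-179/300) = -1253/300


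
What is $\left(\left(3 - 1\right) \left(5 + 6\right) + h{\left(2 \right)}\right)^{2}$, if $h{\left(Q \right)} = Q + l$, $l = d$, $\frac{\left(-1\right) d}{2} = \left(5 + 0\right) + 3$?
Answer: $64$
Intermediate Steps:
$d = -16$ ($d = - 2 \left(\left(5 + 0\right) + 3\right) = - 2 \left(5 + 3\right) = \left(-2\right) 8 = -16$)
$l = -16$
$h{\left(Q \right)} = -16 + Q$ ($h{\left(Q \right)} = Q - 16 = -16 + Q$)
$\left(\left(3 - 1\right) \left(5 + 6\right) + h{\left(2 \right)}\right)^{2} = \left(\left(3 - 1\right) \left(5 + 6\right) + \left(-16 + 2\right)\right)^{2} = \left(2 \cdot 11 - 14\right)^{2} = \left(22 - 14\right)^{2} = 8^{2} = 64$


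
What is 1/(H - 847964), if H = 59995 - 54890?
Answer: -1/842859 ≈ -1.1864e-6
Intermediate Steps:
H = 5105
1/(H - 847964) = 1/(5105 - 847964) = 1/(-842859) = -1/842859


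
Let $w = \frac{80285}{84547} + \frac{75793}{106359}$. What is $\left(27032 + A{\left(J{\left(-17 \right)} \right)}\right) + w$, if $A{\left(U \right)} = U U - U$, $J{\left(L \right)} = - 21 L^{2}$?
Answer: $\frac{331510172999977612}{8992334373} \approx 3.6866 \cdot 10^{7}$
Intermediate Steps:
$w = \frac{14947103086}{8992334373}$ ($w = 80285 \cdot \frac{1}{84547} + 75793 \cdot \frac{1}{106359} = \frac{80285}{84547} + \frac{75793}{106359} = \frac{14947103086}{8992334373} \approx 1.6622$)
$A{\left(U \right)} = U^{2} - U$
$\left(27032 + A{\left(J{\left(-17 \right)} \right)}\right) + w = \left(27032 + - 21 \left(-17\right)^{2} \left(-1 - 21 \left(-17\right)^{2}\right)\right) + \frac{14947103086}{8992334373} = \left(27032 + \left(-21\right) 289 \left(-1 - 6069\right)\right) + \frac{14947103086}{8992334373} = \left(27032 - 6069 \left(-1 - 6069\right)\right) + \frac{14947103086}{8992334373} = \left(27032 - -36838830\right) + \frac{14947103086}{8992334373} = \left(27032 + 36838830\right) + \frac{14947103086}{8992334373} = 36865862 + \frac{14947103086}{8992334373} = \frac{331510172999977612}{8992334373}$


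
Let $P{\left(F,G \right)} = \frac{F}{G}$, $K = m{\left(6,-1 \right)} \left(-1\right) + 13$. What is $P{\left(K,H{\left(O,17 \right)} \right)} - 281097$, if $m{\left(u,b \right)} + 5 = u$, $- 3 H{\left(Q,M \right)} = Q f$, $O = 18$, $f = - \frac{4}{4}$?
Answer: $-281095$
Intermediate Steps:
$f = -1$ ($f = \left(-4\right) \frac{1}{4} = -1$)
$H{\left(Q,M \right)} = \frac{Q}{3}$ ($H{\left(Q,M \right)} = - \frac{Q \left(-1\right)}{3} = - \frac{\left(-1\right) Q}{3} = \frac{Q}{3}$)
$m{\left(u,b \right)} = -5 + u$
$K = 12$ ($K = \left(-5 + 6\right) \left(-1\right) + 13 = 1 \left(-1\right) + 13 = -1 + 13 = 12$)
$P{\left(K,H{\left(O,17 \right)} \right)} - 281097 = \frac{12}{\frac{1}{3} \cdot 18} - 281097 = \frac{12}{6} - 281097 = 12 \cdot \frac{1}{6} - 281097 = 2 - 281097 = -281095$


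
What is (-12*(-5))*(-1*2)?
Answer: -120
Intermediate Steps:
(-12*(-5))*(-1*2) = 60*(-2) = -120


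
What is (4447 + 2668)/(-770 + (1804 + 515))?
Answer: 7115/1549 ≈ 4.5933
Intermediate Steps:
(4447 + 2668)/(-770 + (1804 + 515)) = 7115/(-770 + 2319) = 7115/1549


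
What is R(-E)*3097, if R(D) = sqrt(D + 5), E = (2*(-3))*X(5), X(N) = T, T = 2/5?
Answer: 3097*sqrt(185)/5 ≈ 8424.8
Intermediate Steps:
T = 2/5 (T = 2*(1/5) = 2/5 ≈ 0.40000)
X(N) = 2/5
E = -12/5 (E = (2*(-3))*(2/5) = -6*2/5 = -12/5 ≈ -2.4000)
R(D) = sqrt(5 + D)
R(-E)*3097 = sqrt(5 - 1*(-12/5))*3097 = sqrt(5 + 12/5)*3097 = sqrt(37/5)*3097 = (sqrt(185)/5)*3097 = 3097*sqrt(185)/5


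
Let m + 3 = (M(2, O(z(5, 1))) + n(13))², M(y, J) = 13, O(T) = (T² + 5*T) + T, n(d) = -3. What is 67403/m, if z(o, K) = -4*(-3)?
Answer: 67403/97 ≈ 694.88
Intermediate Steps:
z(o, K) = 12
O(T) = T² + 6*T
m = 97 (m = -3 + (13 - 3)² = -3 + 10² = -3 + 100 = 97)
67403/m = 67403/97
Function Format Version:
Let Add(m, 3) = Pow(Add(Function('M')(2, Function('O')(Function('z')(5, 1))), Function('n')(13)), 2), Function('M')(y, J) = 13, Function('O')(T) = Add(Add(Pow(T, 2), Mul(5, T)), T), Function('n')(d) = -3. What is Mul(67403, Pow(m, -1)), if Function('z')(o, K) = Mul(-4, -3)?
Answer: Rational(67403, 97) ≈ 694.88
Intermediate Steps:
Function('z')(o, K) = 12
Function('O')(T) = Add(Pow(T, 2), Mul(6, T))
m = 97 (m = Add(-3, Pow(Add(13, -3), 2)) = Add(-3, Pow(10, 2)) = Add(-3, 100) = 97)
Mul(67403, Pow(m, -1)) = Mul(67403, Pow(97, -1)) = Mul(67403, Rational(1, 97)) = Rational(67403, 97)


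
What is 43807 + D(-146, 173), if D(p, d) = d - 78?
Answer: 43902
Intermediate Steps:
D(p, d) = -78 + d
43807 + D(-146, 173) = 43807 + (-78 + 173) = 43807 + 95 = 43902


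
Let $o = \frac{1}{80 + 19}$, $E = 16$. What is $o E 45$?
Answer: $\frac{80}{11} \approx 7.2727$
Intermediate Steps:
$o = \frac{1}{99} \approx 0.010101$
$o E 45 = \frac{1}{99} \cdot 16 \cdot 45 = \frac{16}{99} \cdot 45 = \frac{80}{11}$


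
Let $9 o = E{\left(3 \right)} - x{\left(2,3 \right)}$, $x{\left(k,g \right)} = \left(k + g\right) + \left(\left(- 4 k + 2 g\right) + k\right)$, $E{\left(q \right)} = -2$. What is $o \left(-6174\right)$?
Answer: $4802$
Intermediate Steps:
$x{\left(k,g \right)} = - 2 k + 3 g$ ($x{\left(k,g \right)} = \left(g + k\right) + \left(- 3 k + 2 g\right) = - 2 k + 3 g$)
$o = - \frac{7}{9}$ ($o = \frac{-2 - \left(\left(-2\right) 2 + 3 \cdot 3\right)}{9} = \frac{-2 - \left(-4 + 9\right)}{9} = \frac{-2 - 5}{9} = \frac{1}{9} \left(-7\right) = - \frac{7}{9} \approx -0.77778$)
$o \left(-6174\right) = \left(- \frac{7}{9}\right) \left(-6174\right) = 4802$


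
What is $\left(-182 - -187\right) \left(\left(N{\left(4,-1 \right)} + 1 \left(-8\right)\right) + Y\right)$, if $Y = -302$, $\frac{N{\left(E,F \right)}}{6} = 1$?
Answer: $-1520$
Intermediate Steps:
$N{\left(E,F \right)} = 6$ ($N{\left(E,F \right)} = 6 \cdot 1 = 6$)
$\left(-182 - -187\right) \left(\left(N{\left(4,-1 \right)} + 1 \left(-8\right)\right) + Y\right) = \left(-182 - -187\right) \left(\left(6 + 1 \left(-8\right)\right) - 302\right) = \left(-182 + 187\right) \left(\left(6 - 8\right) - 302\right) = 5 \left(-2 - 302\right) = 5 \left(-304\right) = -1520$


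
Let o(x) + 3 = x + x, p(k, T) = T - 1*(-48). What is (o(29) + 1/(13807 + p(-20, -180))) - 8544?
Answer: -116087074/13675 ≈ -8489.0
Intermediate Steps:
p(k, T) = 48 + T (p(k, T) = T + 48 = 48 + T)
o(x) = -3 + 2*x (o(x) = -3 + (x + x) = -3 + 2*x)
(o(29) + 1/(13807 + p(-20, -180))) - 8544 = ((-3 + 2*29) + 1/(13807 + (48 - 180))) - 8544 = ((-3 + 58) + 1/(13807 - 132)) - 8544 = (55 + 1/13675) - 8544 = 752126/13675 - 8544 = -116087074/13675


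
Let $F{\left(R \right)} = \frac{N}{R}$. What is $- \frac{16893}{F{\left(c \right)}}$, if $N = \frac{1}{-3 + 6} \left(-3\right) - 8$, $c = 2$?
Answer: $3754$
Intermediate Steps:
$N = -9$ ($N = \frac{1}{3} \left(-3\right) - 8 = -1 - 8 = -9$)
$F{\left(R \right)} = - \frac{9}{R}$
$- \frac{16893}{F{\left(c \right)}} = - \frac{16893}{\left(-9\right) \frac{1}{2}} = - \frac{16893}{- \frac{9}{2}} = \left(-16893\right) \left(- \frac{2}{9}\right) = 3754$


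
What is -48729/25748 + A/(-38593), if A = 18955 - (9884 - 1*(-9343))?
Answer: -1873594841/993692564 ≈ -1.8855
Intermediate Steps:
A = -272 (A = 18955 - (9884 + 9343) = 18955 - 1*19227 = 18955 - 19227 = -272)
-48729/25748 + A/(-38593) = -48729/25748 - 272/(-38593) = -48729*1/25748 - 272*(-1/38593) = -48729/25748 + 272/38593 = -1873594841/993692564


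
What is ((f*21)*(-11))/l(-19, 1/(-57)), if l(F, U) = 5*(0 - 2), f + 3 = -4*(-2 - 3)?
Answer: 3927/10 ≈ 392.70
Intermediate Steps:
f = 17 (f = -3 - 4*(-2 - 3) = -3 - 4*(-5) = -3 + 20 = 17)
l(F, U) = -10 (l(F, U) = 5*(-2) = -10)
((f*21)*(-11))/l(-19, 1/(-57)) = ((17*21)*(-11))/(-10) = (357*(-11))*(-⅒) = -3927*(-⅒) = 3927/10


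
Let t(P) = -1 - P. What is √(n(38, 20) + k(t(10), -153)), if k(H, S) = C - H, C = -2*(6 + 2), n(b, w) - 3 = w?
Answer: 3*√2 ≈ 4.2426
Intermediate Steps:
n(b, w) = 3 + w
C = -16 (C = -2*8 = -16)
k(H, S) = -16 - H
√(n(38, 20) + k(t(10), -153)) = √((3 + 20) + (-16 - (-1 - 1*10))) = √(23 + (-16 - (-1 - 10))) = √(23 + (-16 - 1*(-11))) = √(23 + (-16 + 11)) = √(23 - 5) = √18 = 3*√2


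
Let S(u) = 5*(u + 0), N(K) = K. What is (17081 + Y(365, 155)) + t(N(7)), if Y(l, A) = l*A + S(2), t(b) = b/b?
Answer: 73667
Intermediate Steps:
S(u) = 5*u
t(b) = 1
Y(l, A) = 10 + A*l (Y(l, A) = l*A + 5*2 = A*l + 10 = 10 + A*l)
(17081 + Y(365, 155)) + t(N(7)) = (17081 + (10 + 155*365)) + 1 = (17081 + (10 + 56575)) + 1 = (17081 + 56585) + 1 = 73666 + 1 = 73667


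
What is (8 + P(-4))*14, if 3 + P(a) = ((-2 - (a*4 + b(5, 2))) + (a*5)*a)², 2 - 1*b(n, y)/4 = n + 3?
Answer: 195006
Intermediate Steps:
b(n, y) = -4 - 4*n (b(n, y) = 8 - 4*(n + 3) = 8 - 4*(3 + n) = 8 + (-12 - 4*n) = -4 - 4*n)
P(a) = -3 + (22 - 4*a + 5*a²)² (P(a) = -3 + ((-2 - (a*4 + (-4 - 4*5))) + (a*5)*a)² = -3 + ((-2 - (4*a + (-4 - 20))) + (5*a)*a)² = -3 + ((-2 - (4*a - 24)) + 5*a²)² = -3 + ((-2 - (-24 + 4*a)) + 5*a²)² = -3 + ((-2 + (24 - 4*a)) + 5*a²)² = -3 + ((22 - 4*a) + 5*a²)² = -3 + (22 - 4*a + 5*a²)²)
(8 + P(-4))*14 = (8 + (-3 + (22 - 4*(-4) + 5*(-4)²)²))*14 = (8 + (-3 + (22 + 16 + 5*16)²))*14 = (8 + (-3 + (22 + 16 + 80)²))*14 = (8 + (-3 + 118²))*14 = (8 + (-3 + 13924))*14 = (8 + 13921)*14 = 13929*14 = 195006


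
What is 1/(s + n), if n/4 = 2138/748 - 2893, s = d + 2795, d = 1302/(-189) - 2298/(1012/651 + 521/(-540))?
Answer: -116300349/1473437297549 ≈ -7.8931e-5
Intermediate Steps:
d = -2427801146/621927 (d = 1302*(-1/189) - 2298/(1012*(1/651) + 521*(-1/540)) = -62/9 - 2298/(1012/651 - 521/540) = -62/9 - 2298/69103/117180 = -62/9 - 2298*117180/69103 = -62/9 - 269279640/69103 = -2427801146/621927 ≈ -3903.7)
s = -689515181/621927 (s = -2427801146/621927 + 2795 = -689515181/621927 ≈ -1108.7)
n = -2161826/187 (n = 4*(2138/748 - 2893) = 4*(2138*(1/748) - 2893) = 4*(1069/374 - 2893) = 4*(-1080913/374) = -2161826/187 ≈ -11561.)
1/(s + n) = 1/(-689515181/621927 - 2161826/187) = 1/(-1473437297549/116300349) = -116300349/1473437297549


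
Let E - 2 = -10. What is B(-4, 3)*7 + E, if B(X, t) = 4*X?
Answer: -120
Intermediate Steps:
E = -8 (E = 2 - 10 = -8)
B(-4, 3)*7 + E = (4*(-4))*7 - 8 = -16*7 - 8 = -112 - 8 = -120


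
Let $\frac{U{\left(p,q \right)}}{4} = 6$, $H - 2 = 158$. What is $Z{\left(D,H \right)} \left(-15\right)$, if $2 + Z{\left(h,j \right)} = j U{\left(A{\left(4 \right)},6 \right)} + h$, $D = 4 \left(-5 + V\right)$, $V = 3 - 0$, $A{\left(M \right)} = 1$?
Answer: $-57450$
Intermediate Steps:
$V = 3$ ($V = 3 + 0 = 3$)
$H = 160$ ($H = 2 + 158 = 160$)
$U{\left(p,q \right)} = 24$ ($U{\left(p,q \right)} = 4 \cdot 6 = 24$)
$D = -8$ ($D = 4 \left(-5 + 3\right) = 4 \left(-2\right) = -8$)
$Z{\left(h,j \right)} = -2 + h + 24 j$ ($Z{\left(h,j \right)} = -2 + \left(j 24 + h\right) = -2 + \left(24 j + h\right) = -2 + \left(h + 24 j\right) = -2 + h + 24 j$)
$Z{\left(D,H \right)} \left(-15\right) = \left(-2 - 8 + 24 \cdot 160\right) \left(-15\right) = \left(-2 - 8 + 3840\right) \left(-15\right) = 3830 \left(-15\right) = -57450$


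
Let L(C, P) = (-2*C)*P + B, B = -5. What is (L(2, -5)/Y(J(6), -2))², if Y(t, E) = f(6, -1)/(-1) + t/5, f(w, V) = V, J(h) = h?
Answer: 5625/121 ≈ 46.488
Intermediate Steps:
Y(t, E) = 1 + t/5 (Y(t, E) = -1/(-1) + t/5 = -1*(-1) + t*(⅕) = 1 + t/5)
L(C, P) = -5 - 2*C*P (L(C, P) = (-2*C)*P - 5 = -2*C*P - 5 = -5 - 2*C*P)
(L(2, -5)/Y(J(6), -2))² = ((-5 - 2*2*(-5))/(1 + (⅕)*6))² = ((-5 + 20)/(1 + 6/5))² = (15/(11/5))² = (15*(5/11))² = (75/11)² = 5625/121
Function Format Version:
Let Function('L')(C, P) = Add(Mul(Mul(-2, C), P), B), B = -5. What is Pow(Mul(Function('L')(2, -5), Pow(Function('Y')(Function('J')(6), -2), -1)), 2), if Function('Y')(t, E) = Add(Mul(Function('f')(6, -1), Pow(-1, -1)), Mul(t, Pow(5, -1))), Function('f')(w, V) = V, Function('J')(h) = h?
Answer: Rational(5625, 121) ≈ 46.488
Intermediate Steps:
Function('Y')(t, E) = Add(1, Mul(Rational(1, 5), t)) (Function('Y')(t, E) = Add(Mul(-1, Pow(-1, -1)), Mul(t, Pow(5, -1))) = Add(Mul(-1, -1), Mul(t, Rational(1, 5))) = Add(1, Mul(Rational(1, 5), t)))
Function('L')(C, P) = Add(-5, Mul(-2, C, P)) (Function('L')(C, P) = Add(Mul(Mul(-2, C), P), -5) = Add(Mul(-2, C, P), -5) = Add(-5, Mul(-2, C, P)))
Pow(Mul(Function('L')(2, -5), Pow(Function('Y')(Function('J')(6), -2), -1)), 2) = Pow(Mul(Add(-5, Mul(-2, 2, -5)), Pow(Add(1, Mul(Rational(1, 5), 6)), -1)), 2) = Pow(Mul(Add(-5, 20), Pow(Add(1, Rational(6, 5)), -1)), 2) = Pow(Mul(15, Pow(Rational(11, 5), -1)), 2) = Pow(Mul(15, Rational(5, 11)), 2) = Pow(Rational(75, 11), 2) = Rational(5625, 121)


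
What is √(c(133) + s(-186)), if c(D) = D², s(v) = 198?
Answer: √17887 ≈ 133.74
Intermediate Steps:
√(c(133) + s(-186)) = √(133² + 198) = √(17689 + 198) = √17887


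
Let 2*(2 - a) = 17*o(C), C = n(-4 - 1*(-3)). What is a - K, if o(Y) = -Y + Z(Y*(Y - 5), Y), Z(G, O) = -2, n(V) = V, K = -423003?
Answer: 846027/2 ≈ 4.2301e+5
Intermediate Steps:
C = -1 (C = -4 - 1*(-3) = -4 + 3 = -1)
o(Y) = -2 - Y (o(Y) = -Y - 2 = -2 - Y)
a = 21/2 (a = 2 - 17*(-2 - 1*(-1))/2 = 2 - 17*(-2 + 1)/2 = 2 - 17*(-1)/2 = 2 - 1/2*(-17) = 2 + 17/2 = 21/2 ≈ 10.500)
a - K = 21/2 - 1*(-423003) = 21/2 + 423003 = 846027/2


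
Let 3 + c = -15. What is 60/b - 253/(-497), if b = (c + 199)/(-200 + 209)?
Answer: 314173/89957 ≈ 3.4925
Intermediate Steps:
c = -18 (c = -3 - 15 = -18)
b = 181/9 (b = (-18 + 199)/(-200 + 209) = 181/9 ≈ 20.111)
60/b - 253/(-497) = 60/(181/9) - 253/(-497) = 60*(9/181) - 253*(-1/497) = 540/181 + 253/497 = 314173/89957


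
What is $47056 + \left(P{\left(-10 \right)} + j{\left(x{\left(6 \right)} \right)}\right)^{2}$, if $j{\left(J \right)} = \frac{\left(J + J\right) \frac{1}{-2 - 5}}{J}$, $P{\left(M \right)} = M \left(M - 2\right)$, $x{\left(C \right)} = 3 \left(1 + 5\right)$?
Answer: $\frac{3007988}{49} \approx 61388.0$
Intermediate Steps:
$x{\left(C \right)} = 18$ ($x{\left(C \right)} = 3 \cdot 6 = 18$)
$P{\left(M \right)} = M \left(-2 + M\right)$
$j{\left(J \right)} = - \frac{2}{7}$ ($j{\left(J \right)} = \frac{2 J \frac{1}{-7}}{J} = \frac{2 J \left(- \frac{1}{7}\right)}{J} = \frac{\left(- \frac{2}{7}\right) J}{J} = - \frac{2}{7}$)
$47056 + \left(P{\left(-10 \right)} + j{\left(x{\left(6 \right)} \right)}\right)^{2} = 47056 + \left(- 10 \left(-2 - 10\right) - \frac{2}{7}\right)^{2} = 47056 + \left(\left(-10\right) \left(-12\right) - \frac{2}{7}\right)^{2} = 47056 + \left(120 - \frac{2}{7}\right)^{2} = 47056 + \left(\frac{838}{7}\right)^{2} = 47056 + \frac{702244}{49} = \frac{3007988}{49}$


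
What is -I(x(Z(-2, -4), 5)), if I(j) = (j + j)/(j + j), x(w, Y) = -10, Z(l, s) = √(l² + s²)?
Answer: -1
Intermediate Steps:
I(j) = 1 (I(j) = (2*j)/((2*j)) = (2*j)*(1/(2*j)) = 1)
-I(x(Z(-2, -4), 5)) = -1*1 = -1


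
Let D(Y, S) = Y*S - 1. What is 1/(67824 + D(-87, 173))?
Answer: 1/52772 ≈ 1.8949e-5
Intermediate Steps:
D(Y, S) = -1 + S*Y (D(Y, S) = S*Y - 1 = -1 + S*Y)
1/(67824 + D(-87, 173)) = 1/(67824 + (-1 + 173*(-87))) = 1/(67824 + (-1 - 15051)) = 1/(67824 - 15052) = 1/52772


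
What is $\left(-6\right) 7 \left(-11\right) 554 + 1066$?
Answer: $257014$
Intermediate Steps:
$\left(-6\right) 7 \left(-11\right) 554 + 1066 = \left(-42\right) \left(-11\right) 554 + 1066 = 462 \cdot 554 + 1066 = 255948 + 1066 = 257014$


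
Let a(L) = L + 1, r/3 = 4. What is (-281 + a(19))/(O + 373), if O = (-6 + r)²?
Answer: -261/409 ≈ -0.63814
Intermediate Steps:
r = 12 (r = 3*4 = 12)
a(L) = 1 + L
O = 36 (O = (-6 + 12)² = 6² = 36)
(-281 + a(19))/(O + 373) = (-281 + (1 + 19))/(36 + 373) = (-281 + 20)/409 = -261*1/409 = -261/409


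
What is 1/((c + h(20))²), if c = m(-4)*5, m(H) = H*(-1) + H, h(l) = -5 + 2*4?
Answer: ⅑ ≈ 0.11111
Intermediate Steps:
h(l) = 3 (h(l) = -5 + 8 = 3)
m(H) = 0 (m(H) = -H + H = 0)
c = 0 (c = 0*5 = 0)
1/((c + h(20))²) = 1/((0 + 3)²) = 1/(3²) = 1/9 = ⅑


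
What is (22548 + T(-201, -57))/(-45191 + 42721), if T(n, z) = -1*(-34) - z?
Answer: -22639/2470 ≈ -9.1656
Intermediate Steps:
T(n, z) = 34 - z
(22548 + T(-201, -57))/(-45191 + 42721) = (22548 + (34 - 1*(-57)))/(-45191 + 42721) = (22548 + (34 + 57))/(-2470) = (22548 + 91)*(-1/2470) = 22639*(-1/2470) = -22639/2470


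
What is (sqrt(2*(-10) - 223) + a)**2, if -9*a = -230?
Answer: 33217/81 + 460*I*sqrt(3) ≈ 410.09 + 796.74*I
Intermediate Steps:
a = 230/9 (a = -1/9*(-230) = 230/9 ≈ 25.556)
(sqrt(2*(-10) - 223) + a)**2 = (sqrt(2*(-10) - 223) + 230/9)**2 = (sqrt(-20 - 223) + 230/9)**2 = (sqrt(-243) + 230/9)**2 = (9*I*sqrt(3) + 230/9)**2 = (230/9 + 9*I*sqrt(3))**2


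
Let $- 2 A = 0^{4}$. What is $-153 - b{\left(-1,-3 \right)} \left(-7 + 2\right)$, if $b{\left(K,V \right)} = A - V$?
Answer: $-138$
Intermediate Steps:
$A = 0$ ($A = - \frac{0^{4}}{2} = \left(- \frac{1}{2}\right) 0 = 0$)
$b{\left(K,V \right)} = - V$ ($b{\left(K,V \right)} = 0 - V = - V$)
$-153 - b{\left(-1,-3 \right)} \left(-7 + 2\right) = -153 - \left(-1\right) \left(-3\right) \left(-7 + 2\right) = -153 - 3 \left(-5\right) = -153 - -15 = -153 + 15 = -138$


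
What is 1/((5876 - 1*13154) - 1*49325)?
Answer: -1/56603 ≈ -1.7667e-5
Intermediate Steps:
1/((5876 - 1*13154) - 1*49325) = 1/((5876 - 13154) - 49325) = 1/(-7278 - 49325) = 1/(-56603) = -1/56603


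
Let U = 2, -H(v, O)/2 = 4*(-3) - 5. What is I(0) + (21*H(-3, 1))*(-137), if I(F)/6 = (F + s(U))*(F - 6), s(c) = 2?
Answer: -97890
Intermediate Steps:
H(v, O) = 34 (H(v, O) = -2*(4*(-3) - 5) = -2*(-12 - 5) = -2*(-17) = 34)
I(F) = 6*(-6 + F)*(2 + F) (I(F) = 6*((F + 2)*(F - 6)) = 6*((2 + F)*(-6 + F)) = 6*((-6 + F)*(2 + F)) = 6*(-6 + F)*(2 + F))
I(0) + (21*H(-3, 1))*(-137) = (-72 - 24*0 + 6*0**2) + (21*34)*(-137) = (-72 + 0 + 6*0) + 714*(-137) = (-72 + 0 + 0) - 97818 = -72 - 97818 = -97890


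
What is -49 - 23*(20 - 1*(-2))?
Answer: -555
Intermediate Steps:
-49 - 23*(20 - 1*(-2)) = -49 - 23*(20 + 2) = -49 - 23*22 = -49 - 506 = -555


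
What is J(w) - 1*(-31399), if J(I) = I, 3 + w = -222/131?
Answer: 4112654/131 ≈ 31394.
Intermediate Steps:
w = -615/131 (w = -3 - 222/131 = -615/131 ≈ -4.6947)
J(w) - 1*(-31399) = -615/131 - 1*(-31399) = -615/131 + 31399 = 4112654/131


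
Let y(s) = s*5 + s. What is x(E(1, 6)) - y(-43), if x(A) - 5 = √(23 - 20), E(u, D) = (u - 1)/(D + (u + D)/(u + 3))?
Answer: 263 + √3 ≈ 264.73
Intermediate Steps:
y(s) = 6*s (y(s) = 5*s + s = 6*s)
E(u, D) = (-1 + u)/(D + (D + u)/(3 + u))
x(A) = 5 + √3 (x(A) = 5 + √(23 - 20) = 5 + √3)
x(E(1, 6)) - y(-43) = (5 + √3) - 6*(-43) = (5 + √3) - 1*(-258) = (5 + √3) + 258 = 263 + √3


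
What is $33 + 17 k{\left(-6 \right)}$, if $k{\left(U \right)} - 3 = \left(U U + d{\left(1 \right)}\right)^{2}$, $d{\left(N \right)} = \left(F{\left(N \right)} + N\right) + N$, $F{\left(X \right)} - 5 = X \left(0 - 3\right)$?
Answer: $27284$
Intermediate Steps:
$F{\left(X \right)} = 5 - 3 X$ ($F{\left(X \right)} = 5 + X \left(0 - 3\right) = 5 + X \left(-3\right) = 5 - 3 X$)
$d{\left(N \right)} = 5 - N$ ($d{\left(N \right)} = \left(\left(5 - 3 N\right) + N\right) + N = \left(5 - 2 N\right) + N = 5 - N$)
$k{\left(U \right)} = 3 + \left(4 + U^{2}\right)^{2}$ ($k{\left(U \right)} = 3 + \left(U U + \left(5 - 1\right)\right)^{2} = 3 + \left(U^{2} + \left(5 - 1\right)\right)^{2} = 3 + \left(U^{2} + 4\right)^{2} = 3 + \left(4 + U^{2}\right)^{2}$)
$33 + 17 k{\left(-6 \right)} = 33 + 17 \left(3 + \left(4 + \left(-6\right)^{2}\right)^{2}\right) = 33 + 17 \left(3 + \left(4 + 36\right)^{2}\right) = 33 + 17 \left(3 + 40^{2}\right) = 33 + 17 \left(3 + 1600\right) = 33 + 17 \cdot 1603 = 33 + 27251 = 27284$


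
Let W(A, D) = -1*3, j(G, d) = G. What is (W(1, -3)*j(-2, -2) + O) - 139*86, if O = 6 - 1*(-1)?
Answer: -11941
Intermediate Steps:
O = 7 (O = 6 + 1 = 7)
W(A, D) = -3
(W(1, -3)*j(-2, -2) + O) - 139*86 = (-3*(-2) + 7) - 139*86 = (6 + 7) - 11954 = 13 - 11954 = -11941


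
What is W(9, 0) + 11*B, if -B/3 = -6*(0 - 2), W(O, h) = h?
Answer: -396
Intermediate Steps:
B = -36 (B = -(-18)*(0 - 2) = -(-18)*(-2) = -3*12 = -36)
W(9, 0) + 11*B = 0 + 11*(-36) = 0 - 396 = -396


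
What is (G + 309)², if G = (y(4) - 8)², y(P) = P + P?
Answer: 95481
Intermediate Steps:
y(P) = 2*P
G = 0 (G = (2*4 - 8)² = (8 - 8)² = 0² = 0)
(G + 309)² = (0 + 309)² = 309² = 95481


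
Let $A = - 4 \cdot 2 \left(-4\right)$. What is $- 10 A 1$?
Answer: $-320$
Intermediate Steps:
$A = 32$ ($A = \left(-4\right) \left(-8\right) = 32$)
$- 10 A 1 = \left(-10\right) 32 \cdot 1 = \left(-320\right) 1 = -320$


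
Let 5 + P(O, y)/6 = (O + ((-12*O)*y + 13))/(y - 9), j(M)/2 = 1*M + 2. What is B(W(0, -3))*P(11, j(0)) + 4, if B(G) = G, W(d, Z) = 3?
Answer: 8642/5 ≈ 1728.4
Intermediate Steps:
j(M) = 4 + 2*M (j(M) = 2*(1*M + 2) = 2*(M + 2) = 2*(2 + M) = 4 + 2*M)
P(O, y) = -30 + 6*(13 + O - 12*O*y)/(-9 + y) (P(O, y) = -30 + 6*((O + ((-12*O)*y + 13))/(y - 9)) = -30 + 6*((O + (-12*O*y + 13))/(-9 + y)) = -30 + 6*((O + (13 - 12*O*y))/(-9 + y)) = -30 + 6*((13 + O - 12*O*y)/(-9 + y)) = -30 + 6*(13 + O - 12*O*y)/(-9 + y))
B(W(0, -3))*P(11, j(0)) + 4 = 3*(6*(58 + 11 - 5*(4 + 2*0) - 12*11*(4 + 2*0))/(-9 + (4 + 2*0))) + 4 = 3*(6*(58 + 11 - 5*(4 + 0) - 12*11*(4 + 0))/(-9 + (4 + 0))) + 4 = 3*(6*(58 + 11 - 5*4 - 12*11*4)/(-9 + 4)) + 4 = 3*(6*(58 + 11 - 20 - 528)/(-5)) + 4 = 3*(6*(-⅕)*(-479)) + 4 = 3*(2874/5) + 4 = 8622/5 + 4 = 8642/5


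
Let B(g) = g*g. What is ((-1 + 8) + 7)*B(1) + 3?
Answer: 17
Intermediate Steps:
B(g) = g**2
((-1 + 8) + 7)*B(1) + 3 = ((-1 + 8) + 7)*1**2 + 3 = (7 + 7)*1 + 3 = 14*1 + 3 = 14 + 3 = 17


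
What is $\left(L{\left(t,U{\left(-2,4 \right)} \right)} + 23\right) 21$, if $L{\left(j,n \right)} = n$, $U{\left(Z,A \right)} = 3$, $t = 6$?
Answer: $546$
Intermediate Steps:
$\left(L{\left(t,U{\left(-2,4 \right)} \right)} + 23\right) 21 = \left(3 + 23\right) 21 = 26 \cdot 21 = 546$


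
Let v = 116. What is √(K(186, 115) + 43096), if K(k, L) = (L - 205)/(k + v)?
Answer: √982625101/151 ≈ 207.59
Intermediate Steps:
K(k, L) = (-205 + L)/(116 + k) (K(k, L) = (L - 205)/(k + 116) = (-205 + L)/(116 + k))
√(K(186, 115) + 43096) = √((-205 + 115)/(116 + 186) + 43096) = √(-90/302 + 43096) = √((1/302)*(-90) + 43096) = √(-45/151 + 43096) = √(6507451/151) = √982625101/151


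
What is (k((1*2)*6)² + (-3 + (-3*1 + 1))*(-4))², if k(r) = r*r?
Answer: 430811536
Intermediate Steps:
k(r) = r²
(k((1*2)*6)² + (-3 + (-3*1 + 1))*(-4))² = ((((1*2)*6)²)² + (-3 + (-3*1 + 1))*(-4))² = (((2*6)²)² + (-3 + (-3 + 1))*(-4))² = ((12²)² + (-3 - 2)*(-4))² = (144² - 5*(-4))² = (20736 + 20)² = 20756² = 430811536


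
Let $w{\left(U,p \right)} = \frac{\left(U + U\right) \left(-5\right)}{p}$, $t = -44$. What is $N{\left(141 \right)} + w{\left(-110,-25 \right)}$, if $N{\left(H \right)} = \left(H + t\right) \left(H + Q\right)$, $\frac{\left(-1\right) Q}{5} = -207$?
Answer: $114028$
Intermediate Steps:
$Q = 1035$ ($Q = \left(-5\right) \left(-207\right) = 1035$)
$N{\left(H \right)} = \left(-44 + H\right) \left(1035 + H\right)$ ($N{\left(H \right)} = \left(H - 44\right) \left(H + 1035\right) = \left(-44 + H\right) \left(1035 + H\right)$)
$w{\left(U,p \right)} = - \frac{10 U}{p}$ ($w{\left(U,p \right)} = \frac{2 U \left(-5\right)}{p} = \frac{\left(-10\right) U}{p} = - \frac{10 U}{p}$)
$N{\left(141 \right)} + w{\left(-110,-25 \right)} = \left(-45540 + 141^{2} + 991 \cdot 141\right) - - \frac{1100}{-25} = \left(-45540 + 19881 + 139731\right) - \left(-1100\right) \left(- \frac{1}{25}\right) = 114072 - 44 = 114028$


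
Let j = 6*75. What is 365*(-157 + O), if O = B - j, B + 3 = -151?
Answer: -277765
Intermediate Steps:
B = -154 (B = -3 - 151 = -154)
j = 450
O = -604 (O = -154 - 1*450 = -154 - 450 = -604)
365*(-157 + O) = 365*(-157 - 604) = 365*(-761) = -277765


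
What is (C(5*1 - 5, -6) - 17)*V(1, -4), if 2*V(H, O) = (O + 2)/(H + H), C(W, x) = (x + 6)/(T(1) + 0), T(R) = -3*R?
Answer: 17/2 ≈ 8.5000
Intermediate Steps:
C(W, x) = -2 - x/3 (C(W, x) = (x + 6)/(-3*1 + 0) = (6 + x)/(-3 + 0) = (6 + x)/(-3) = (6 + x)*(-⅓) = -2 - x/3)
V(H, O) = (2 + O)/(4*H) (V(H, O) = ((O + 2)/(H + H))/2 = ((2 + O)/((2*H)))/2 = ((2 + O)*(1/(2*H)))/2 = ((2 + O)/(2*H))/2 = (2 + O)/(4*H))
(C(5*1 - 5, -6) - 17)*V(1, -4) = ((-2 - ⅓*(-6)) - 17)*((¼)*(2 - 4)/1) = ((-2 + 2) - 17)*((¼)*1*(-2)) = (0 - 17)*(-½) = -17*(-½) = 17/2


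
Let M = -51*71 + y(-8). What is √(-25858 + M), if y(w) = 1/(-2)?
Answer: 3*I*√13102/2 ≈ 171.7*I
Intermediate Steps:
y(w) = -½
M = -7243/2 (M = -51*71 - ½ = -3621 - ½ = -7243/2 ≈ -3621.5)
√(-25858 + M) = √(-25858 - 7243/2) = √(-58959/2) = 3*I*√13102/2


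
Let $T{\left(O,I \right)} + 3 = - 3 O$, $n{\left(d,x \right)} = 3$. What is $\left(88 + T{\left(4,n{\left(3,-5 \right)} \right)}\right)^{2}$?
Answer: $5329$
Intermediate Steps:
$T{\left(O,I \right)} = -3 - 3 O$
$\left(88 + T{\left(4,n{\left(3,-5 \right)} \right)}\right)^{2} = \left(88 - 15\right)^{2} = 73^{2} = 5329$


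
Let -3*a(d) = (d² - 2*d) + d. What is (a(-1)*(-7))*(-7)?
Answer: -98/3 ≈ -32.667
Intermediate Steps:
a(d) = -d²/3 + d/3 (a(d) = -((d² - 2*d) + d)/3 = -(d² - d)/3 = -d²/3 + d/3)
(a(-1)*(-7))*(-7) = (((⅓)*(-1)*(1 - 1*(-1)))*(-7))*(-7) = (((⅓)*(-1)*(1 + 1))*(-7))*(-7) = (((⅓)*(-1)*2)*(-7))*(-7) = -⅔*(-7)*(-7) = (14/3)*(-7) = -98/3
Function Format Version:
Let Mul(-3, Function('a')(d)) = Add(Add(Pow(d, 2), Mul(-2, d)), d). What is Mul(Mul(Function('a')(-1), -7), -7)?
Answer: Rational(-98, 3) ≈ -32.667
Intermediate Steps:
Function('a')(d) = Add(Mul(Rational(-1, 3), Pow(d, 2)), Mul(Rational(1, 3), d)) (Function('a')(d) = Mul(Rational(-1, 3), Add(Add(Pow(d, 2), Mul(-2, d)), d)) = Mul(Rational(-1, 3), Add(Pow(d, 2), Mul(-1, d))) = Add(Mul(Rational(-1, 3), Pow(d, 2)), Mul(Rational(1, 3), d)))
Mul(Mul(Function('a')(-1), -7), -7) = Mul(Mul(Mul(Rational(1, 3), -1, Add(1, Mul(-1, -1))), -7), -7) = Mul(Mul(Mul(Rational(1, 3), -1, Add(1, 1)), -7), -7) = Mul(Mul(Mul(Rational(1, 3), -1, 2), -7), -7) = Mul(Mul(Rational(-2, 3), -7), -7) = Mul(Rational(14, 3), -7) = Rational(-98, 3)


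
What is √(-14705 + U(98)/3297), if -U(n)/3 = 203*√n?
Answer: √(-362463545 - 31871*√2)/157 ≈ 121.27*I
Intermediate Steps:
U(n) = -609*√n
√(-14705 + U(98)/3297) = √(-14705 - 4263*√2/3297) = √(-14705 - 4263*√2*(1/3297)) = √(-14705 - 203*√2/157)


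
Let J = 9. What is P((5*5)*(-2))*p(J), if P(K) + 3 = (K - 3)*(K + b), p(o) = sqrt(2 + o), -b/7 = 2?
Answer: 3389*sqrt(11) ≈ 11240.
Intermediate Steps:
b = -14 (b = -7*2 = -14)
P(K) = -3 + (-14 + K)*(-3 + K) (P(K) = -3 + (K - 3)*(K - 14) = -3 + (-3 + K)*(-14 + K) = -3 + (-14 + K)*(-3 + K))
P((5*5)*(-2))*p(J) = (39 + ((5*5)*(-2))**2 - 17*5*5*(-2))*sqrt(2 + 9) = (39 + (25*(-2))**2 - 425*(-2))*sqrt(11) = (39 + (-50)**2 - 17*(-50))*sqrt(11) = (39 + 2500 + 850)*sqrt(11) = 3389*sqrt(11)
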